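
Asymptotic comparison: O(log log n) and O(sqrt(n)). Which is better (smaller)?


double-logarithmic grows slower than sublinear
O(log log n) is asymptotically smaller; O(sqrt(n)) grows faster


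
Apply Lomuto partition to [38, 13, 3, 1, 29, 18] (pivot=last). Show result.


Elements <= 18 go left of pivot.
Result: [13, 3, 1, 18, 29, 38], pivot at index 3


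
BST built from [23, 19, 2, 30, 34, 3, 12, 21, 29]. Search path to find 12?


BST root = 23
Search for 12: compare at each node
Path: [23, 19, 2, 3, 12]


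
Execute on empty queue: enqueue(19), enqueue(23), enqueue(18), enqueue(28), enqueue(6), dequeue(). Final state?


enqueue(19) -> [19]
enqueue(23) -> [19, 23]
enqueue(18) -> [19, 23, 18]
enqueue(28) -> [19, 23, 18, 28]
enqueue(6) -> [19, 23, 18, 28, 6]
dequeue() returns 19 -> [23, 18, 28, 6]
Final queue (front to back): [23, 18, 28, 6]


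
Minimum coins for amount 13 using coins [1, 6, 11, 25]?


dp[0]=0; dp[i]=1+min(dp[i-c] for c in coins)
...dp[8]=3, dp[9]=4, dp[10]=5, dp[11]=1, dp[12]=2, dp[13]=3
Minimum coins for 13 = 3


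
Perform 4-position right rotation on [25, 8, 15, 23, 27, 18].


Right rotate by 4: [15, 23, 27, 18, 25, 8]


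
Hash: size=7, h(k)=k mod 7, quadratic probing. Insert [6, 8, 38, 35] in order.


Insertions: 6->slot 6; 8->slot 1; 38->slot 3; 35->slot 0
Table: [35, 8, None, 38, None, None, 6]


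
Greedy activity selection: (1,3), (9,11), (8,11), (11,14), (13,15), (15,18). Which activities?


Greedy: pick earliest-ending, then skip overlaps.
Selected (4 activities): [(1, 3), (9, 11), (11, 14), (15, 18)]


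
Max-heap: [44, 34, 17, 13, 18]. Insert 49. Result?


Append 49: [44, 34, 17, 13, 18, 49]
Bubble up: swap idx 5(49) with idx 2(17); swap idx 2(49) with idx 0(44)
Result: [49, 34, 44, 13, 18, 17]


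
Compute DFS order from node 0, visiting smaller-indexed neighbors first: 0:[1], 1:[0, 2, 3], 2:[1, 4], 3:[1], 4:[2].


DFS stack-based: start with [0]
Visit order: [0, 1, 2, 4, 3]


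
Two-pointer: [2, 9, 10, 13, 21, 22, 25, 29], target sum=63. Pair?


Two pointers: lo=0, hi=7
No pair sums to 63


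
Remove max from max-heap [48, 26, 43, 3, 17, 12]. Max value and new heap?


Max = 48
Replace root with last, heapify down
Resulting heap: [43, 26, 12, 3, 17]


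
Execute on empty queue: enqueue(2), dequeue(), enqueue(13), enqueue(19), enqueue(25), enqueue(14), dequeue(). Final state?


enqueue(2) -> [2]
dequeue() returns 2 -> []
enqueue(13) -> [13]
enqueue(19) -> [13, 19]
enqueue(25) -> [13, 19, 25]
enqueue(14) -> [13, 19, 25, 14]
dequeue() returns 13 -> [19, 25, 14]
Final queue (front to back): [19, 25, 14]


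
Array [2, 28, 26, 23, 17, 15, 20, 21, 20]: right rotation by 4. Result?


Right rotate by 4: [15, 20, 21, 20, 2, 28, 26, 23, 17]


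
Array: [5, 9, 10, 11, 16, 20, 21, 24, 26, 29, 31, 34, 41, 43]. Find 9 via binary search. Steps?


Search for 9:
[0,13] mid=6 arr[6]=21
[0,5] mid=2 arr[2]=10
[0,1] mid=0 arr[0]=5
[1,1] mid=1 arr[1]=9
Total: 4 comparisons


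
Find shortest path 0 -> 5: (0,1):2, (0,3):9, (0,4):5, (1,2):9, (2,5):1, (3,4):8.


Dijkstra from 0:
Distances: {0: 0, 1: 2, 2: 11, 3: 9, 4: 5, 5: 12}
Shortest distance to 5 = 12, path = [0, 1, 2, 5]


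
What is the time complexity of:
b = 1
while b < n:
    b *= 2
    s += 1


Per nesting level: O(log n) = O(log n)
Complexity: O(log n)


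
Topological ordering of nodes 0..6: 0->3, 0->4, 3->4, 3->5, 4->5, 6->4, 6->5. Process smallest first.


Kahn's algorithm, process smallest node first
Order: [0, 1, 2, 3, 6, 4, 5]


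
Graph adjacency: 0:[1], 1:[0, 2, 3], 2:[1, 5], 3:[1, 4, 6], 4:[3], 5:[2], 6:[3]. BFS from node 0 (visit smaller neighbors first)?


BFS queue: start with [0]
Visit order: [0, 1, 2, 3, 5, 4, 6]


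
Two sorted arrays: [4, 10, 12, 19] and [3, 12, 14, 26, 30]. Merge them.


Compare heads, take smaller each step.
Merged: [3, 4, 10, 12, 12, 14, 19, 26, 30]


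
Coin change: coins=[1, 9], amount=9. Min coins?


dp[0]=0; dp[i]=1+min(dp[i-c] for c in coins)
...dp[4]=4, dp[5]=5, dp[6]=6, dp[7]=7, dp[8]=8, dp[9]=1
Minimum coins for 9 = 1


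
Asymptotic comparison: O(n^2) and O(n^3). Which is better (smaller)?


quadratic grows slower than cubic
O(n^2) is asymptotically smaller; O(n^3) grows faster


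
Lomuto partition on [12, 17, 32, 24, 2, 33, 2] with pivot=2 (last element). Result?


Elements <= 2 go left of pivot.
Result: [2, 2, 32, 24, 12, 33, 17], pivot at index 1


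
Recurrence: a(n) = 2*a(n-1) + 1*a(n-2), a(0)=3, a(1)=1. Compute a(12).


Build bottom-up:
...a(10)=5333, a(11)=12875, a(12)=2*12875+1*5333=31083


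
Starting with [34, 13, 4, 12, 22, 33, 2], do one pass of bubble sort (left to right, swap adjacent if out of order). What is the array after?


After one pass: [13, 4, 12, 22, 33, 2, 34]


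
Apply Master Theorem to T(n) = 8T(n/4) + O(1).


a=8, b=4, c=0. log_4(8)=1.5 > c=0. Case 1: O(n^log_b(a)) = O(n^1.500)
Complexity: O(n^1.500)


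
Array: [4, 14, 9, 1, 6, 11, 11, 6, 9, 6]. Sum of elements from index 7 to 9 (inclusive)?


Prefix sums: [0, 4, 18, 27, 28, 34, 45, 56, 62, 71, 77]
Sum[7..9] = prefix[10] - prefix[7] = 77 - 56 = 21


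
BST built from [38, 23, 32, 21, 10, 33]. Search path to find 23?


BST root = 38
Search for 23: compare at each node
Path: [38, 23]


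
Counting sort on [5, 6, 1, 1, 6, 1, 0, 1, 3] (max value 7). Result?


Count array: [1, 4, 0, 1, 0, 1, 2, 0]
Reconstruct: [0, 1, 1, 1, 1, 3, 5, 6, 6]


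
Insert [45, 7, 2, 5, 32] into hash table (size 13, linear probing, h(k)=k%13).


Insertions: 45->slot 6; 7->slot 7; 2->slot 2; 5->slot 5; 32->slot 8
Table: [None, None, 2, None, None, 5, 45, 7, 32, None, None, None, None]


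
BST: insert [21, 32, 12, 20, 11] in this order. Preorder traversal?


Root = 21; build tree by BST insertion.
Preorder traversal: [21, 12, 11, 20, 32]


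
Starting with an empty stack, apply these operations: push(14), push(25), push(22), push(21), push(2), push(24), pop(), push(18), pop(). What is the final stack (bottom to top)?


push(14) -> [14]
push(25) -> [14, 25]
push(22) -> [14, 25, 22]
push(21) -> [14, 25, 22, 21]
push(2) -> [14, 25, 22, 21, 2]
push(24) -> [14, 25, 22, 21, 2, 24]
pop() returns 24 -> [14, 25, 22, 21, 2]
push(18) -> [14, 25, 22, 21, 2, 18]
pop() returns 18 -> [14, 25, 22, 21, 2]
Final stack (bottom to top): [14, 25, 22, 21, 2]


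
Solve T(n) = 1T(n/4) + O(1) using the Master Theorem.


a=1, b=4, c=0. log_4(1)=0 = c=0. Case 2: O(n^c log n) = O(log n)
Complexity: O(log n)


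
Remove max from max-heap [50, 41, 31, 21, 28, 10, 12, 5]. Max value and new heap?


Max = 50
Replace root with last, heapify down
Resulting heap: [41, 28, 31, 21, 5, 10, 12]


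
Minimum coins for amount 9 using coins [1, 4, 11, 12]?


dp[0]=0; dp[i]=1+min(dp[i-c] for c in coins)
...dp[4]=1, dp[5]=2, dp[6]=3, dp[7]=4, dp[8]=2, dp[9]=3
Minimum coins for 9 = 3


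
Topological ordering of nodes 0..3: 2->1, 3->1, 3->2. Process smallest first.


Kahn's algorithm, process smallest node first
Order: [0, 3, 2, 1]


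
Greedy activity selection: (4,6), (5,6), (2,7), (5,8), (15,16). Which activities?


Greedy: pick earliest-ending, then skip overlaps.
Selected (2 activities): [(4, 6), (15, 16)]


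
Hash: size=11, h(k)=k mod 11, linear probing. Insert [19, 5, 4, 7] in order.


Insertions: 19->slot 8; 5->slot 5; 4->slot 4; 7->slot 7
Table: [None, None, None, None, 4, 5, None, 7, 19, None, None]


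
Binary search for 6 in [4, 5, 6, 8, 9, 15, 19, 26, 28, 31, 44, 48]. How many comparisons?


Search for 6:
[0,11] mid=5 arr[5]=15
[0,4] mid=2 arr[2]=6
Total: 2 comparisons


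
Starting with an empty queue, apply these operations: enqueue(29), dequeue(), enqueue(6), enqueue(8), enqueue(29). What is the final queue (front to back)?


enqueue(29) -> [29]
dequeue() returns 29 -> []
enqueue(6) -> [6]
enqueue(8) -> [6, 8]
enqueue(29) -> [6, 8, 29]
Final queue (front to back): [6, 8, 29]


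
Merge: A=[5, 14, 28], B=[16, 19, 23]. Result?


Compare heads, take smaller each step.
Merged: [5, 14, 16, 19, 23, 28]


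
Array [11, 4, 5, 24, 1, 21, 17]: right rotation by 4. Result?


Right rotate by 4: [24, 1, 21, 17, 11, 4, 5]


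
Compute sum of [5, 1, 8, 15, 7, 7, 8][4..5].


Prefix sums: [0, 5, 6, 14, 29, 36, 43, 51]
Sum[4..5] = prefix[6] - prefix[4] = 43 - 29 = 14


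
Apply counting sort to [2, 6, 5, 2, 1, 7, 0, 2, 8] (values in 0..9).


Count array: [1, 1, 3, 0, 0, 1, 1, 1, 1, 0]
Reconstruct: [0, 1, 2, 2, 2, 5, 6, 7, 8]


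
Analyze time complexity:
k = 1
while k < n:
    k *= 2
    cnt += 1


Per nesting level: O(log n) = O(log n)
Complexity: O(log n)


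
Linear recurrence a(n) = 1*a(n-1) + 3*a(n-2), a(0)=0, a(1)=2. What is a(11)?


Build bottom-up:
...a(9)=1016, a(10)=2318, a(11)=1*2318+3*1016=5366


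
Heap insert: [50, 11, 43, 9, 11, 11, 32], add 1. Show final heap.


Append 1: [50, 11, 43, 9, 11, 11, 32, 1]
Bubble up: no swaps needed
Result: [50, 11, 43, 9, 11, 11, 32, 1]


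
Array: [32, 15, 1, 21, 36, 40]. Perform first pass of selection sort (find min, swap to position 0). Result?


After one pass: [1, 15, 32, 21, 36, 40]


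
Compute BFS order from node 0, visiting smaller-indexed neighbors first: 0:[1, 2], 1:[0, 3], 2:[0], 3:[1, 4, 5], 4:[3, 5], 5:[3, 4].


BFS queue: start with [0]
Visit order: [0, 1, 2, 3, 4, 5]


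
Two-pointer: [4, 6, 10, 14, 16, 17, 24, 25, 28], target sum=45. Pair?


Two pointers: lo=0, hi=8
Found pair: (17, 28) summing to 45


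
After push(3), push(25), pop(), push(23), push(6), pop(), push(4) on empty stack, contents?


push(3) -> [3]
push(25) -> [3, 25]
pop() returns 25 -> [3]
push(23) -> [3, 23]
push(6) -> [3, 23, 6]
pop() returns 6 -> [3, 23]
push(4) -> [3, 23, 4]
Final stack (bottom to top): [3, 23, 4]


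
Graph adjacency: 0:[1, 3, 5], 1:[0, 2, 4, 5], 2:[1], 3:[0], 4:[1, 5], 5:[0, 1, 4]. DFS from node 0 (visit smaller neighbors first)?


DFS stack-based: start with [0]
Visit order: [0, 1, 2, 4, 5, 3]


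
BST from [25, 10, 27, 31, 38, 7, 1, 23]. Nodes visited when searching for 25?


BST root = 25
Search for 25: compare at each node
Path: [25]


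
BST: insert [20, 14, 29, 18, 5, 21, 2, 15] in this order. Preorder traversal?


Root = 20; build tree by BST insertion.
Preorder traversal: [20, 14, 5, 2, 18, 15, 29, 21]


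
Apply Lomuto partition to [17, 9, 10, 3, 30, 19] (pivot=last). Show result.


Elements <= 19 go left of pivot.
Result: [17, 9, 10, 3, 19, 30], pivot at index 4


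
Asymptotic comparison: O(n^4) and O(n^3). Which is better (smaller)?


cubic grows slower than quartic
O(n^3) is asymptotically smaller; O(n^4) grows faster


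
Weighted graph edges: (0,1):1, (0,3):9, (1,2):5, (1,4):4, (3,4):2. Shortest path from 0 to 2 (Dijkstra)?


Dijkstra from 0:
Distances: {0: 0, 1: 1, 2: 6, 3: 7, 4: 5}
Shortest distance to 2 = 6, path = [0, 1, 2]


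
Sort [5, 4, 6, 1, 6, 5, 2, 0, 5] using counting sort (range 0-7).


Count array: [1, 1, 1, 0, 1, 3, 2, 0]
Reconstruct: [0, 1, 2, 4, 5, 5, 5, 6, 6]


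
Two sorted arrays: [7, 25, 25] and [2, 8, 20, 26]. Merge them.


Compare heads, take smaller each step.
Merged: [2, 7, 8, 20, 25, 25, 26]


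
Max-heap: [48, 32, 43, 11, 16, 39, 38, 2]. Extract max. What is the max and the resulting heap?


Max = 48
Replace root with last, heapify down
Resulting heap: [43, 32, 39, 11, 16, 2, 38]


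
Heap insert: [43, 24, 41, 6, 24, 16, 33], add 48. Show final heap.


Append 48: [43, 24, 41, 6, 24, 16, 33, 48]
Bubble up: swap idx 7(48) with idx 3(6); swap idx 3(48) with idx 1(24); swap idx 1(48) with idx 0(43)
Result: [48, 43, 41, 24, 24, 16, 33, 6]


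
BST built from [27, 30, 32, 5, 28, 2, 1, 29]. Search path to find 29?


BST root = 27
Search for 29: compare at each node
Path: [27, 30, 28, 29]


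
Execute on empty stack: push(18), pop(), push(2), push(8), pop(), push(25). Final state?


push(18) -> [18]
pop() returns 18 -> []
push(2) -> [2]
push(8) -> [2, 8]
pop() returns 8 -> [2]
push(25) -> [2, 25]
Final stack (bottom to top): [2, 25]


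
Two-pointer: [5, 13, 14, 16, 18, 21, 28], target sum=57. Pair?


Two pointers: lo=0, hi=6
No pair sums to 57


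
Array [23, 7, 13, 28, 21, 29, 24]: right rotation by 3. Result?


Right rotate by 3: [21, 29, 24, 23, 7, 13, 28]


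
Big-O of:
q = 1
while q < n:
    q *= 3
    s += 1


Per nesting level: O(log n) = O(log n)
Complexity: O(log n)


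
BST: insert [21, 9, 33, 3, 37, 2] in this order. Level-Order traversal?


Root = 21; build tree by BST insertion.
Level-Order traversal: [21, 9, 33, 3, 37, 2]


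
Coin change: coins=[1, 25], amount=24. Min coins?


dp[0]=0; dp[i]=1+min(dp[i-c] for c in coins)
...dp[19]=19, dp[20]=20, dp[21]=21, dp[22]=22, dp[23]=23, dp[24]=24
Minimum coins for 24 = 24


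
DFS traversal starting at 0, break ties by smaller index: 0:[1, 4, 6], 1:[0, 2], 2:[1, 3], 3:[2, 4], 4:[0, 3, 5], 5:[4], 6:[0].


DFS stack-based: start with [0]
Visit order: [0, 1, 2, 3, 4, 5, 6]


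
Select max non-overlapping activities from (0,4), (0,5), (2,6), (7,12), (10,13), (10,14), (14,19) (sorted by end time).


Greedy: pick earliest-ending, then skip overlaps.
Selected (3 activities): [(0, 4), (7, 12), (14, 19)]


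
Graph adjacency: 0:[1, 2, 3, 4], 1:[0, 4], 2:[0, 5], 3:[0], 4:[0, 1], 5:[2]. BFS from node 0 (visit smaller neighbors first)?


BFS queue: start with [0]
Visit order: [0, 1, 2, 3, 4, 5]


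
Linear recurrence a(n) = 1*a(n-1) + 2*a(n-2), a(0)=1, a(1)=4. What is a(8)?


Build bottom-up:
...a(6)=106, a(7)=214, a(8)=1*214+2*106=426


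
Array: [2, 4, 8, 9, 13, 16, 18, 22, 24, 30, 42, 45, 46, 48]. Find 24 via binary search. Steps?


Search for 24:
[0,13] mid=6 arr[6]=18
[7,13] mid=10 arr[10]=42
[7,9] mid=8 arr[8]=24
Total: 3 comparisons


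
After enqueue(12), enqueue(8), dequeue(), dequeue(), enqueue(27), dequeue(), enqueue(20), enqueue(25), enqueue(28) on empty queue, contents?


enqueue(12) -> [12]
enqueue(8) -> [12, 8]
dequeue() returns 12 -> [8]
dequeue() returns 8 -> []
enqueue(27) -> [27]
dequeue() returns 27 -> []
enqueue(20) -> [20]
enqueue(25) -> [20, 25]
enqueue(28) -> [20, 25, 28]
Final queue (front to back): [20, 25, 28]


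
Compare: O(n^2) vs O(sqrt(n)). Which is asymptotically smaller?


sublinear grows slower than quadratic
O(sqrt(n)) is asymptotically smaller; O(n^2) grows faster


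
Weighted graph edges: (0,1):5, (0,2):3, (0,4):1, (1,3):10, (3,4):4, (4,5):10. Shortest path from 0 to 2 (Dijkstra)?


Dijkstra from 0:
Distances: {0: 0, 1: 5, 2: 3, 3: 5, 4: 1, 5: 11}
Shortest distance to 2 = 3, path = [0, 2]


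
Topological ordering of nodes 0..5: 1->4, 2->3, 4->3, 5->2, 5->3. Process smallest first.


Kahn's algorithm, process smallest node first
Order: [0, 1, 4, 5, 2, 3]


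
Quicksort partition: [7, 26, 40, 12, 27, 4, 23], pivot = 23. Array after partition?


Elements <= 23 go left of pivot.
Result: [7, 12, 4, 23, 27, 40, 26], pivot at index 3


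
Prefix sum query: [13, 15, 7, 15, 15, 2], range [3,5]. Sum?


Prefix sums: [0, 13, 28, 35, 50, 65, 67]
Sum[3..5] = prefix[6] - prefix[3] = 67 - 35 = 32


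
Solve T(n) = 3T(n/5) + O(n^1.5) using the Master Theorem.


a=3, b=5, c=1.5. log_5(3)=0.683 < c=1.5. Case 3: O(n^c) = O(n^1.500)
Complexity: O(n^1.500)


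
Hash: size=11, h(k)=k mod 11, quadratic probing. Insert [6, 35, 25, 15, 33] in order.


Insertions: 6->slot 6; 35->slot 2; 25->slot 3; 15->slot 4; 33->slot 0
Table: [33, None, 35, 25, 15, None, 6, None, None, None, None]


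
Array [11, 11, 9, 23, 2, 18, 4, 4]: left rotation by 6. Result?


Left rotate by 6: [4, 4, 11, 11, 9, 23, 2, 18]


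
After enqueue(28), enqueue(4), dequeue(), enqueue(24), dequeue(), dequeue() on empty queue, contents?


enqueue(28) -> [28]
enqueue(4) -> [28, 4]
dequeue() returns 28 -> [4]
enqueue(24) -> [4, 24]
dequeue() returns 4 -> [24]
dequeue() returns 24 -> []
Final queue (front to back): []


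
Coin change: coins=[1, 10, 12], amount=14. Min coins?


dp[0]=0; dp[i]=1+min(dp[i-c] for c in coins)
...dp[9]=9, dp[10]=1, dp[11]=2, dp[12]=1, dp[13]=2, dp[14]=3
Minimum coins for 14 = 3


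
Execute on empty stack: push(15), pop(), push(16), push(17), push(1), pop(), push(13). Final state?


push(15) -> [15]
pop() returns 15 -> []
push(16) -> [16]
push(17) -> [16, 17]
push(1) -> [16, 17, 1]
pop() returns 1 -> [16, 17]
push(13) -> [16, 17, 13]
Final stack (bottom to top): [16, 17, 13]


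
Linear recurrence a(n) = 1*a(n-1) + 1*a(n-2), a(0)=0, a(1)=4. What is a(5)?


Build bottom-up:
...a(3)=8, a(4)=12, a(5)=1*12+1*8=20


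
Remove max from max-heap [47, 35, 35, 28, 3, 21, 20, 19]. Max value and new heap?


Max = 47
Replace root with last, heapify down
Resulting heap: [35, 28, 35, 19, 3, 21, 20]


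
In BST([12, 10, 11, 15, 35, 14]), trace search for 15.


BST root = 12
Search for 15: compare at each node
Path: [12, 15]


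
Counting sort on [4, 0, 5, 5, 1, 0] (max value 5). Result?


Count array: [2, 1, 0, 0, 1, 2]
Reconstruct: [0, 0, 1, 4, 5, 5]


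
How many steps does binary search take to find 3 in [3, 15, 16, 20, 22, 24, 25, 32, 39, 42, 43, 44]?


Search for 3:
[0,11] mid=5 arr[5]=24
[0,4] mid=2 arr[2]=16
[0,1] mid=0 arr[0]=3
Total: 3 comparisons


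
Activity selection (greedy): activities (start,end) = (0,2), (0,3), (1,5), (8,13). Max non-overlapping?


Greedy: pick earliest-ending, then skip overlaps.
Selected (2 activities): [(0, 2), (8, 13)]


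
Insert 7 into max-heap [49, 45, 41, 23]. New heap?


Append 7: [49, 45, 41, 23, 7]
Bubble up: no swaps needed
Result: [49, 45, 41, 23, 7]


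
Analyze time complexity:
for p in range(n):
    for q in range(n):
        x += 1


Per nesting level: O(n) * O(n) = O(n^2)
Complexity: O(n^2)


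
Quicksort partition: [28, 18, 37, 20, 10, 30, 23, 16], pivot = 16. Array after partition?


Elements <= 16 go left of pivot.
Result: [10, 16, 37, 20, 28, 30, 23, 18], pivot at index 1


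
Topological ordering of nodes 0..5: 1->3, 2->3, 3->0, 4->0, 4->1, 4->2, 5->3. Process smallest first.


Kahn's algorithm, process smallest node first
Order: [4, 1, 2, 5, 3, 0]


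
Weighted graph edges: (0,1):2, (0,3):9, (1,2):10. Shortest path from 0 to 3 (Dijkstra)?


Dijkstra from 0:
Distances: {0: 0, 1: 2, 2: 12, 3: 9}
Shortest distance to 3 = 9, path = [0, 3]


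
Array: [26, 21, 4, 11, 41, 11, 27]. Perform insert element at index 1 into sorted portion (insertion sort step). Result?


After one pass: [21, 26, 4, 11, 41, 11, 27]


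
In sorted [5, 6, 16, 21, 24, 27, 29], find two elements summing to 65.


Two pointers: lo=0, hi=6
No pair sums to 65


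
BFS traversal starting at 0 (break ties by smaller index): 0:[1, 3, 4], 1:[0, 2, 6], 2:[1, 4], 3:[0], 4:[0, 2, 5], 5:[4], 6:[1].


BFS queue: start with [0]
Visit order: [0, 1, 3, 4, 2, 6, 5]


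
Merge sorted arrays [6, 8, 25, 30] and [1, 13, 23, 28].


Compare heads, take smaller each step.
Merged: [1, 6, 8, 13, 23, 25, 28, 30]


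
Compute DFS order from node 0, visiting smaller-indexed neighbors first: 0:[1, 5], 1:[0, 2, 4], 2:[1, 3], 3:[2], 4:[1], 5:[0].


DFS stack-based: start with [0]
Visit order: [0, 1, 2, 3, 4, 5]


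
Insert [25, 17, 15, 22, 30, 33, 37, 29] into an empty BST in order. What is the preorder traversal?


Root = 25; build tree by BST insertion.
Preorder traversal: [25, 17, 15, 22, 30, 29, 33, 37]


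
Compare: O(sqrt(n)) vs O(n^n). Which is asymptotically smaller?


sublinear grows slower than n^n
O(sqrt(n)) is asymptotically smaller; O(n^n) grows faster


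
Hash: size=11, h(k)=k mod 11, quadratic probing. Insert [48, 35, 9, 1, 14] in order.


Insertions: 48->slot 4; 35->slot 2; 9->slot 9; 1->slot 1; 14->slot 3
Table: [None, 1, 35, 14, 48, None, None, None, None, 9, None]


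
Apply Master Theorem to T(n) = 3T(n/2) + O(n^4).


a=3, b=2, c=4. log_2(3)=1.585 < c=4. Case 3: O(n^c) = O(n^4)
Complexity: O(n^4)


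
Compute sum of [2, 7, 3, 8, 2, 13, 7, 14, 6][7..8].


Prefix sums: [0, 2, 9, 12, 20, 22, 35, 42, 56, 62]
Sum[7..8] = prefix[9] - prefix[7] = 62 - 42 = 20


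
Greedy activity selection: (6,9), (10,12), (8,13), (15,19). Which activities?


Greedy: pick earliest-ending, then skip overlaps.
Selected (3 activities): [(6, 9), (10, 12), (15, 19)]


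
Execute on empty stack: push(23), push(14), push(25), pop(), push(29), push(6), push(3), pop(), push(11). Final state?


push(23) -> [23]
push(14) -> [23, 14]
push(25) -> [23, 14, 25]
pop() returns 25 -> [23, 14]
push(29) -> [23, 14, 29]
push(6) -> [23, 14, 29, 6]
push(3) -> [23, 14, 29, 6, 3]
pop() returns 3 -> [23, 14, 29, 6]
push(11) -> [23, 14, 29, 6, 11]
Final stack (bottom to top): [23, 14, 29, 6, 11]


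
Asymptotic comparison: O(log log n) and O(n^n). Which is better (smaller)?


double-logarithmic grows slower than n^n
O(log log n) is asymptotically smaller; O(n^n) grows faster


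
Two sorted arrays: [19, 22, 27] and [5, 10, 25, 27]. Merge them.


Compare heads, take smaller each step.
Merged: [5, 10, 19, 22, 25, 27, 27]


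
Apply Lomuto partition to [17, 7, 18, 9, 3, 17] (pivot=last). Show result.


Elements <= 17 go left of pivot.
Result: [17, 7, 9, 3, 17, 18], pivot at index 4


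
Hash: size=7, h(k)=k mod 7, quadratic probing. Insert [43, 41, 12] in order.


Insertions: 43->slot 1; 41->slot 6; 12->slot 5
Table: [None, 43, None, None, None, 12, 41]


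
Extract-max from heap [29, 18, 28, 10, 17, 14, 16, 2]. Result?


Max = 29
Replace root with last, heapify down
Resulting heap: [28, 18, 16, 10, 17, 14, 2]


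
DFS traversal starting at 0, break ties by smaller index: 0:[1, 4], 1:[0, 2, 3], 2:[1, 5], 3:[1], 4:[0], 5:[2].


DFS stack-based: start with [0]
Visit order: [0, 1, 2, 5, 3, 4]


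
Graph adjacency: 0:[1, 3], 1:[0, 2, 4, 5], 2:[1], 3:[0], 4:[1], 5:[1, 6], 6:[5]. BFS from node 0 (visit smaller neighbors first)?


BFS queue: start with [0]
Visit order: [0, 1, 3, 2, 4, 5, 6]


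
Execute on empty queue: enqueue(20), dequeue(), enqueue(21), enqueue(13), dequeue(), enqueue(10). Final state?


enqueue(20) -> [20]
dequeue() returns 20 -> []
enqueue(21) -> [21]
enqueue(13) -> [21, 13]
dequeue() returns 21 -> [13]
enqueue(10) -> [13, 10]
Final queue (front to back): [13, 10]


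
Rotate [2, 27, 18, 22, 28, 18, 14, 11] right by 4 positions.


Right rotate by 4: [28, 18, 14, 11, 2, 27, 18, 22]


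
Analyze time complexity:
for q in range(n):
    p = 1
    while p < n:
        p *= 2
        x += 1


Per nesting level: O(n) * O(log n) = O(n log n)
Complexity: O(n log n)


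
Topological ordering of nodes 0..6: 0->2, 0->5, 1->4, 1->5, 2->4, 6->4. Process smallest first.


Kahn's algorithm, process smallest node first
Order: [0, 1, 2, 3, 5, 6, 4]


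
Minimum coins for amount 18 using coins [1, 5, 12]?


dp[0]=0; dp[i]=1+min(dp[i-c] for c in coins)
...dp[13]=2, dp[14]=3, dp[15]=3, dp[16]=4, dp[17]=2, dp[18]=3
Minimum coins for 18 = 3


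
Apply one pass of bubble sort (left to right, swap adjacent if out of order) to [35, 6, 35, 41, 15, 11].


After one pass: [6, 35, 35, 15, 11, 41]


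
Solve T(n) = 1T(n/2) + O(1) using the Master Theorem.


a=1, b=2, c=0. log_2(1)=0 = c=0. Case 2: O(n^c log n) = O(log n)
Complexity: O(log n)


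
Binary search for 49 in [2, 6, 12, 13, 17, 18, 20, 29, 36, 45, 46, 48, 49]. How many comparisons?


Search for 49:
[0,12] mid=6 arr[6]=20
[7,12] mid=9 arr[9]=45
[10,12] mid=11 arr[11]=48
[12,12] mid=12 arr[12]=49
Total: 4 comparisons


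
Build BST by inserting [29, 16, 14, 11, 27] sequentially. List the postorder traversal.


Root = 29; build tree by BST insertion.
Postorder traversal: [11, 14, 27, 16, 29]


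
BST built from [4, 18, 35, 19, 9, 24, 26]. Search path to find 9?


BST root = 4
Search for 9: compare at each node
Path: [4, 18, 9]


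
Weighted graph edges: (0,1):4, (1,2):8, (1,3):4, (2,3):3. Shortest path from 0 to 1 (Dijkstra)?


Dijkstra from 0:
Distances: {0: 0, 1: 4, 2: 11, 3: 8}
Shortest distance to 1 = 4, path = [0, 1]


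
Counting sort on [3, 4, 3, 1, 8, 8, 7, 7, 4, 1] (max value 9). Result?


Count array: [0, 2, 0, 2, 2, 0, 0, 2, 2, 0]
Reconstruct: [1, 1, 3, 3, 4, 4, 7, 7, 8, 8]


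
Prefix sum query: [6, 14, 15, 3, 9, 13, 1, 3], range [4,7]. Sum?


Prefix sums: [0, 6, 20, 35, 38, 47, 60, 61, 64]
Sum[4..7] = prefix[8] - prefix[4] = 64 - 38 = 26


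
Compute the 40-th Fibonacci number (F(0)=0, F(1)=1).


F(n)=F(n-1)+F(n-2)
...F(38)=39088169, F(39)=63245986, F(40)=102334155


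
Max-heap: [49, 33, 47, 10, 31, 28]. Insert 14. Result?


Append 14: [49, 33, 47, 10, 31, 28, 14]
Bubble up: no swaps needed
Result: [49, 33, 47, 10, 31, 28, 14]


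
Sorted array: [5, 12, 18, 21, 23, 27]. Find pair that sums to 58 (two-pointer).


Two pointers: lo=0, hi=5
No pair sums to 58


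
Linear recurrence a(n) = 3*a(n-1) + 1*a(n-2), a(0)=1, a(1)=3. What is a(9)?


Build bottom-up:
...a(7)=3927, a(8)=12970, a(9)=3*12970+1*3927=42837


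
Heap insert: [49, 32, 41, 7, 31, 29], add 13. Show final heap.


Append 13: [49, 32, 41, 7, 31, 29, 13]
Bubble up: no swaps needed
Result: [49, 32, 41, 7, 31, 29, 13]


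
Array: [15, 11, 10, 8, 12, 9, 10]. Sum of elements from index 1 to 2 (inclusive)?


Prefix sums: [0, 15, 26, 36, 44, 56, 65, 75]
Sum[1..2] = prefix[3] - prefix[1] = 36 - 15 = 21


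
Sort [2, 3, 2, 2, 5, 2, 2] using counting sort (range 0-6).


Count array: [0, 0, 5, 1, 0, 1, 0]
Reconstruct: [2, 2, 2, 2, 2, 3, 5]


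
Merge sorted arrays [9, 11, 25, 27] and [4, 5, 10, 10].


Compare heads, take smaller each step.
Merged: [4, 5, 9, 10, 10, 11, 25, 27]


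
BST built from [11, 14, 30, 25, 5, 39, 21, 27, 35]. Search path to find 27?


BST root = 11
Search for 27: compare at each node
Path: [11, 14, 30, 25, 27]


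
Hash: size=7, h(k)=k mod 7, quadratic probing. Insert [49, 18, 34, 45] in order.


Insertions: 49->slot 0; 18->slot 4; 34->slot 6; 45->slot 3
Table: [49, None, None, 45, 18, None, 34]


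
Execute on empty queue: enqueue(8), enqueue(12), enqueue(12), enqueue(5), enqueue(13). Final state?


enqueue(8) -> [8]
enqueue(12) -> [8, 12]
enqueue(12) -> [8, 12, 12]
enqueue(5) -> [8, 12, 12, 5]
enqueue(13) -> [8, 12, 12, 5, 13]
Final queue (front to back): [8, 12, 12, 5, 13]


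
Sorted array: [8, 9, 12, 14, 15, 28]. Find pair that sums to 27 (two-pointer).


Two pointers: lo=0, hi=5
Found pair: (12, 15) summing to 27


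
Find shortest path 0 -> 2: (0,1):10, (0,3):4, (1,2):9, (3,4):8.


Dijkstra from 0:
Distances: {0: 0, 1: 10, 2: 19, 3: 4, 4: 12}
Shortest distance to 2 = 19, path = [0, 1, 2]


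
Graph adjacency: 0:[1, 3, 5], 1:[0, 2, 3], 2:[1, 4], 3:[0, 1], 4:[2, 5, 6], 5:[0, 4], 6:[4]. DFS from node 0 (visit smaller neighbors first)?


DFS stack-based: start with [0]
Visit order: [0, 1, 2, 4, 5, 6, 3]


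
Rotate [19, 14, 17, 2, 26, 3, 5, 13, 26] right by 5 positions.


Right rotate by 5: [26, 3, 5, 13, 26, 19, 14, 17, 2]


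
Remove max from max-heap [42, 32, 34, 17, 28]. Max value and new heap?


Max = 42
Replace root with last, heapify down
Resulting heap: [34, 32, 28, 17]


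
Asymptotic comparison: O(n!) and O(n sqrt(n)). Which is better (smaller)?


n^1.5 grows slower than factorial
O(n sqrt(n)) is asymptotically smaller; O(n!) grows faster


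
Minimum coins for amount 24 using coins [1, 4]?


dp[0]=0; dp[i]=1+min(dp[i-c] for c in coins)
...dp[19]=7, dp[20]=5, dp[21]=6, dp[22]=7, dp[23]=8, dp[24]=6
Minimum coins for 24 = 6


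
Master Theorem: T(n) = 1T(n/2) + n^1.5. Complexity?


a=1, b=2, c=1.5. log_2(1)=0 < c=1.5. Case 3: O(n^c) = O(n^1.500)
Complexity: O(n^1.500)


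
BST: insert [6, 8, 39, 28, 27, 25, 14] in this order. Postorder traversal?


Root = 6; build tree by BST insertion.
Postorder traversal: [14, 25, 27, 28, 39, 8, 6]


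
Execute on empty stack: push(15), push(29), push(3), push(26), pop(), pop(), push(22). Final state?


push(15) -> [15]
push(29) -> [15, 29]
push(3) -> [15, 29, 3]
push(26) -> [15, 29, 3, 26]
pop() returns 26 -> [15, 29, 3]
pop() returns 3 -> [15, 29]
push(22) -> [15, 29, 22]
Final stack (bottom to top): [15, 29, 22]


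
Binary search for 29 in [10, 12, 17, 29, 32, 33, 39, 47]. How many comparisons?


Search for 29:
[0,7] mid=3 arr[3]=29
Total: 1 comparisons


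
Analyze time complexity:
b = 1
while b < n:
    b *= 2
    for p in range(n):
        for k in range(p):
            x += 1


Per nesting level: O(log n) * O(n) * O(n) [triangular over p] = O(n^2 log n)
Complexity: O(n^2 log n)


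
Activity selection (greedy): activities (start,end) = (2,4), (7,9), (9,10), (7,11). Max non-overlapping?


Greedy: pick earliest-ending, then skip overlaps.
Selected (3 activities): [(2, 4), (7, 9), (9, 10)]


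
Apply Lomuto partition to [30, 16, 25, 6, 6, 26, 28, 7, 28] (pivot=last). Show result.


Elements <= 28 go left of pivot.
Result: [16, 25, 6, 6, 26, 28, 7, 28, 30], pivot at index 7


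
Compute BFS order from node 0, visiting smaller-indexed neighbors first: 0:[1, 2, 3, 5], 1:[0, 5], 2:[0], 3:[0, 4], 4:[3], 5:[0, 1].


BFS queue: start with [0]
Visit order: [0, 1, 2, 3, 5, 4]


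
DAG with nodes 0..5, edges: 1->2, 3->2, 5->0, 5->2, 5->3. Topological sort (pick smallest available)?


Kahn's algorithm, process smallest node first
Order: [1, 4, 5, 0, 3, 2]


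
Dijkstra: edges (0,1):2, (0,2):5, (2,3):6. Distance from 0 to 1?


Dijkstra from 0:
Distances: {0: 0, 1: 2, 2: 5, 3: 11}
Shortest distance to 1 = 2, path = [0, 1]


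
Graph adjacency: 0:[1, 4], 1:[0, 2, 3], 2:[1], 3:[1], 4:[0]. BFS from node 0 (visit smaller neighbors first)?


BFS queue: start with [0]
Visit order: [0, 1, 4, 2, 3]


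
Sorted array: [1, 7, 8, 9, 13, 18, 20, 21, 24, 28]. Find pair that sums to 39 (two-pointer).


Two pointers: lo=0, hi=9
Found pair: (18, 21) summing to 39


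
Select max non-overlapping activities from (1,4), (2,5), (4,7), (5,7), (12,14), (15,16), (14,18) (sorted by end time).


Greedy: pick earliest-ending, then skip overlaps.
Selected (4 activities): [(1, 4), (4, 7), (12, 14), (15, 16)]


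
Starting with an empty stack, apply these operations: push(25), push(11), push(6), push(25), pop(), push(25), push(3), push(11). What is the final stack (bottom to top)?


push(25) -> [25]
push(11) -> [25, 11]
push(6) -> [25, 11, 6]
push(25) -> [25, 11, 6, 25]
pop() returns 25 -> [25, 11, 6]
push(25) -> [25, 11, 6, 25]
push(3) -> [25, 11, 6, 25, 3]
push(11) -> [25, 11, 6, 25, 3, 11]
Final stack (bottom to top): [25, 11, 6, 25, 3, 11]


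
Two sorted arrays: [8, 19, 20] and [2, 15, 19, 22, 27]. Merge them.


Compare heads, take smaller each step.
Merged: [2, 8, 15, 19, 19, 20, 22, 27]


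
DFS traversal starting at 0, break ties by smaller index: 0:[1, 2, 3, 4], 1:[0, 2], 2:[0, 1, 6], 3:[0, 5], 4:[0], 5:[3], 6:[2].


DFS stack-based: start with [0]
Visit order: [0, 1, 2, 6, 3, 5, 4]


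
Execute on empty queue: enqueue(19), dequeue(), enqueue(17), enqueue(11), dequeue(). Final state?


enqueue(19) -> [19]
dequeue() returns 19 -> []
enqueue(17) -> [17]
enqueue(11) -> [17, 11]
dequeue() returns 17 -> [11]
Final queue (front to back): [11]


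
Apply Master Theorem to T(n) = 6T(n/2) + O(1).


a=6, b=2, c=0. log_2(6)=2.585 > c=0. Case 1: O(n^log_b(a)) = O(n^2.585)
Complexity: O(n^2.585)


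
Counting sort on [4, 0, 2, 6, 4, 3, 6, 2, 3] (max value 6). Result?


Count array: [1, 0, 2, 2, 2, 0, 2]
Reconstruct: [0, 2, 2, 3, 3, 4, 4, 6, 6]


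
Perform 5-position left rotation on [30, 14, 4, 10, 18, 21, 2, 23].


Left rotate by 5: [21, 2, 23, 30, 14, 4, 10, 18]


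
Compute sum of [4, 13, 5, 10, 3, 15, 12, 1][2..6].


Prefix sums: [0, 4, 17, 22, 32, 35, 50, 62, 63]
Sum[2..6] = prefix[7] - prefix[2] = 62 - 17 = 45


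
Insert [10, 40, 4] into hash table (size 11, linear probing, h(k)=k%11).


Insertions: 10->slot 10; 40->slot 7; 4->slot 4
Table: [None, None, None, None, 4, None, None, 40, None, None, 10]


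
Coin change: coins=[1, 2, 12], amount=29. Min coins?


dp[0]=0; dp[i]=1+min(dp[i-c] for c in coins)
...dp[24]=2, dp[25]=3, dp[26]=3, dp[27]=4, dp[28]=4, dp[29]=5
Minimum coins for 29 = 5


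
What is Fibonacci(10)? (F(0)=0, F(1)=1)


F(n)=F(n-1)+F(n-2)
...F(8)=21, F(9)=34, F(10)=55


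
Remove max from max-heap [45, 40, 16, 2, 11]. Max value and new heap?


Max = 45
Replace root with last, heapify down
Resulting heap: [40, 11, 16, 2]


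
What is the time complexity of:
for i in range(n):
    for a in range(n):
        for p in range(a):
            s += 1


Per nesting level: O(n) * O(n) * O(n) [triangular over a] = O(n^3)
Complexity: O(n^3)


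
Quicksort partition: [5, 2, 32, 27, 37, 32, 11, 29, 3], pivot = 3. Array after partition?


Elements <= 3 go left of pivot.
Result: [2, 3, 32, 27, 37, 32, 11, 29, 5], pivot at index 1


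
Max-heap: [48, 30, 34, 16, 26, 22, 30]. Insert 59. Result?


Append 59: [48, 30, 34, 16, 26, 22, 30, 59]
Bubble up: swap idx 7(59) with idx 3(16); swap idx 3(59) with idx 1(30); swap idx 1(59) with idx 0(48)
Result: [59, 48, 34, 30, 26, 22, 30, 16]


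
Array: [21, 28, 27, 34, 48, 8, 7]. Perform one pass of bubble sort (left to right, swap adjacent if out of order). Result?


After one pass: [21, 27, 28, 34, 8, 7, 48]


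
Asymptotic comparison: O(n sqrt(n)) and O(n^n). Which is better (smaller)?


n^1.5 grows slower than n^n
O(n sqrt(n)) is asymptotically smaller; O(n^n) grows faster


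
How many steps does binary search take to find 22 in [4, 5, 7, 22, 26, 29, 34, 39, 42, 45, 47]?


Search for 22:
[0,10] mid=5 arr[5]=29
[0,4] mid=2 arr[2]=7
[3,4] mid=3 arr[3]=22
Total: 3 comparisons


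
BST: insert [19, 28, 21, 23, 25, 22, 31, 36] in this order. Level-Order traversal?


Root = 19; build tree by BST insertion.
Level-Order traversal: [19, 28, 21, 31, 23, 36, 22, 25]


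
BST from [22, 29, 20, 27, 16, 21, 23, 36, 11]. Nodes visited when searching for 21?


BST root = 22
Search for 21: compare at each node
Path: [22, 20, 21]


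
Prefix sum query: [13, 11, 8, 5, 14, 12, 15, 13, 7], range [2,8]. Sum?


Prefix sums: [0, 13, 24, 32, 37, 51, 63, 78, 91, 98]
Sum[2..8] = prefix[9] - prefix[2] = 98 - 24 = 74


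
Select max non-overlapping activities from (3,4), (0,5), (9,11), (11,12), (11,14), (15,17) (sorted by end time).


Greedy: pick earliest-ending, then skip overlaps.
Selected (4 activities): [(3, 4), (9, 11), (11, 12), (15, 17)]


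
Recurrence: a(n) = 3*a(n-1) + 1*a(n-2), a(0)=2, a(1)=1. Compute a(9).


Build bottom-up:
...a(7)=1909, a(8)=6305, a(9)=3*6305+1*1909=20824


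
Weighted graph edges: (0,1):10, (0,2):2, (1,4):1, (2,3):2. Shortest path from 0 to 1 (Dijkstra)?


Dijkstra from 0:
Distances: {0: 0, 1: 10, 2: 2, 3: 4, 4: 11}
Shortest distance to 1 = 10, path = [0, 1]


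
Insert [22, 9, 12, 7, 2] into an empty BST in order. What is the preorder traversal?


Root = 22; build tree by BST insertion.
Preorder traversal: [22, 9, 7, 2, 12]


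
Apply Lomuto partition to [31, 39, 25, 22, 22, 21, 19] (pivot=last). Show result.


Elements <= 19 go left of pivot.
Result: [19, 39, 25, 22, 22, 21, 31], pivot at index 0


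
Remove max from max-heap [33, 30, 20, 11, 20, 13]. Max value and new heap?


Max = 33
Replace root with last, heapify down
Resulting heap: [30, 20, 20, 11, 13]


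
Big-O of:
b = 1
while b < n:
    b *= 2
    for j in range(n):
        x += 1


Per nesting level: O(log n) * O(n) = O(n log n)
Complexity: O(n log n)


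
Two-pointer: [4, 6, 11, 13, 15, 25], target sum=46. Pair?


Two pointers: lo=0, hi=5
No pair sums to 46


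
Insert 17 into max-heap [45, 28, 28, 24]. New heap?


Append 17: [45, 28, 28, 24, 17]
Bubble up: no swaps needed
Result: [45, 28, 28, 24, 17]


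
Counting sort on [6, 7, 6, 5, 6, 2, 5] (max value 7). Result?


Count array: [0, 0, 1, 0, 0, 2, 3, 1]
Reconstruct: [2, 5, 5, 6, 6, 6, 7]


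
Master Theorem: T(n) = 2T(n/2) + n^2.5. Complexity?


a=2, b=2, c=2.5. log_2(2)=1 < c=2.5. Case 3: O(n^c) = O(n^2.500)
Complexity: O(n^2.500)


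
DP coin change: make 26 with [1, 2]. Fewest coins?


dp[0]=0; dp[i]=1+min(dp[i-c] for c in coins)
...dp[21]=11, dp[22]=11, dp[23]=12, dp[24]=12, dp[25]=13, dp[26]=13
Minimum coins for 26 = 13


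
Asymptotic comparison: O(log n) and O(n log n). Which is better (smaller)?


logarithmic grows slower than linearithmic
O(log n) is asymptotically smaller; O(n log n) grows faster


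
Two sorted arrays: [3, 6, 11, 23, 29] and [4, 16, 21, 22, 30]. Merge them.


Compare heads, take smaller each step.
Merged: [3, 4, 6, 11, 16, 21, 22, 23, 29, 30]


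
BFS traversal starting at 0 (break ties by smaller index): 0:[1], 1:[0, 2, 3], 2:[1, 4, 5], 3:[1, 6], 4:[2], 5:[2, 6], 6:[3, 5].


BFS queue: start with [0]
Visit order: [0, 1, 2, 3, 4, 5, 6]


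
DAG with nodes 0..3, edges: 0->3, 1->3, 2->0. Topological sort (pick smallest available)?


Kahn's algorithm, process smallest node first
Order: [1, 2, 0, 3]


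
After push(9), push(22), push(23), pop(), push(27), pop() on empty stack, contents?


push(9) -> [9]
push(22) -> [9, 22]
push(23) -> [9, 22, 23]
pop() returns 23 -> [9, 22]
push(27) -> [9, 22, 27]
pop() returns 27 -> [9, 22]
Final stack (bottom to top): [9, 22]


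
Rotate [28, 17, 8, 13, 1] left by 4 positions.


Left rotate by 4: [1, 28, 17, 8, 13]


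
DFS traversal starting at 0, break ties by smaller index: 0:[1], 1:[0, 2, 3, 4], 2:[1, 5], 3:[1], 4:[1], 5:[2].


DFS stack-based: start with [0]
Visit order: [0, 1, 2, 5, 3, 4]


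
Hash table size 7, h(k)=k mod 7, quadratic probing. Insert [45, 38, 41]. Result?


Insertions: 45->slot 3; 38->slot 4; 41->slot 6
Table: [None, None, None, 45, 38, None, 41]


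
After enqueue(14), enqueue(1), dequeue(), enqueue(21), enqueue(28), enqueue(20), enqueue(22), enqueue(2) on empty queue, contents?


enqueue(14) -> [14]
enqueue(1) -> [14, 1]
dequeue() returns 14 -> [1]
enqueue(21) -> [1, 21]
enqueue(28) -> [1, 21, 28]
enqueue(20) -> [1, 21, 28, 20]
enqueue(22) -> [1, 21, 28, 20, 22]
enqueue(2) -> [1, 21, 28, 20, 22, 2]
Final queue (front to back): [1, 21, 28, 20, 22, 2]


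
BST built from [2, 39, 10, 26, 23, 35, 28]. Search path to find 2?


BST root = 2
Search for 2: compare at each node
Path: [2]


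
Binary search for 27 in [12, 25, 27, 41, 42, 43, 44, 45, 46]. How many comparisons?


Search for 27:
[0,8] mid=4 arr[4]=42
[0,3] mid=1 arr[1]=25
[2,3] mid=2 arr[2]=27
Total: 3 comparisons


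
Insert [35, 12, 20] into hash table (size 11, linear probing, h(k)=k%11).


Insertions: 35->slot 2; 12->slot 1; 20->slot 9
Table: [None, 12, 35, None, None, None, None, None, None, 20, None]


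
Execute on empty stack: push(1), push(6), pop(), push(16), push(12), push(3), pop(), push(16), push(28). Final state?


push(1) -> [1]
push(6) -> [1, 6]
pop() returns 6 -> [1]
push(16) -> [1, 16]
push(12) -> [1, 16, 12]
push(3) -> [1, 16, 12, 3]
pop() returns 3 -> [1, 16, 12]
push(16) -> [1, 16, 12, 16]
push(28) -> [1, 16, 12, 16, 28]
Final stack (bottom to top): [1, 16, 12, 16, 28]


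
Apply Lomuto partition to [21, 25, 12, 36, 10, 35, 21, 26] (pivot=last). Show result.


Elements <= 26 go left of pivot.
Result: [21, 25, 12, 10, 21, 26, 36, 35], pivot at index 5


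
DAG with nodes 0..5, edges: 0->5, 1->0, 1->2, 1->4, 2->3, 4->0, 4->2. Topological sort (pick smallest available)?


Kahn's algorithm, process smallest node first
Order: [1, 4, 0, 2, 3, 5]
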